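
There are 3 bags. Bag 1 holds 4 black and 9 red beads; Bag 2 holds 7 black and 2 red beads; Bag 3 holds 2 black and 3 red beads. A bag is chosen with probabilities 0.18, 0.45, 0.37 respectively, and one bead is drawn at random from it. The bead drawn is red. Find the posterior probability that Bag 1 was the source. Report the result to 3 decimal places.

Posterior probability ≈ 0.279

Tabulate prior·likelihood by source: [1] prior 0.18, lik 0.6923, product 0.1246; [2] prior 0.45, lik 0.2222, product 0.1000; [3] prior 0.37, lik 0.6, product 0.2220.
Normalizing constant = 0.44662; the posterior for Bag 1 is its product over the sum, 0.1246/0.44662 = 0.279.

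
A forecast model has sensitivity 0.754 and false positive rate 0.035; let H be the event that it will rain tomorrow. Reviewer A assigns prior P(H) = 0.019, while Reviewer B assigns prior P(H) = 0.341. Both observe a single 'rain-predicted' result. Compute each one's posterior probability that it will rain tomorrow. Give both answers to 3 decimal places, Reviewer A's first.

The likelihood ratio for a 'rain-predicted' result is 0.754/0.035 = 21.543.
Reviewer A: prior odds 0.019/0.981 = 0.019368; posterior odds 0.41724; posterior probability 0.294.
Reviewer B: prior odds 0.341/0.659 = 0.51745; posterior odds 11.147; posterior probability 0.918.

Reviewer A: 0.294; Reviewer B: 0.918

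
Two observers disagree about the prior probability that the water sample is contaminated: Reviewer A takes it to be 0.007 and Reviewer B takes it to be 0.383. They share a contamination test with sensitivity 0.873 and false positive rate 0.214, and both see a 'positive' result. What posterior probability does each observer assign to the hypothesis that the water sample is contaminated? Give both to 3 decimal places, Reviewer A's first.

Reviewer A: 0.028; Reviewer B: 0.717

P('+'|H) = 0.873, P('+'|¬H) = 0.214.
Reviewer A: numerator 0.873·0.007 = 0.0061110; evidence = 0.0061110+0.214·0.993 = 0.21861; posterior = 0.028.
Reviewer B: numerator 0.873·0.383 = 0.33436; evidence = 0.33436+0.214·0.617 = 0.46640; posterior = 0.717.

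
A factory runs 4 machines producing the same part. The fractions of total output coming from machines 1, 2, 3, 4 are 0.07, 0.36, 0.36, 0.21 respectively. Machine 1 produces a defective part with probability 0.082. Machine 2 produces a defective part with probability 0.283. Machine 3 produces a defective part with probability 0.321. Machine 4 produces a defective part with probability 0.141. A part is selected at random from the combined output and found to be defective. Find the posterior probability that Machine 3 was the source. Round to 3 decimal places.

Tabulate prior·likelihood by source: [1] prior 0.07, lik 0.082, product 0.005740; [2] prior 0.36, lik 0.283, product 0.1019; [3] prior 0.36, lik 0.321, product 0.1156; [4] prior 0.21, lik 0.141, product 0.02961.
Normalizing constant = 0.25279; the posterior for Machine 3 is its product over the sum, 0.1156/0.25279 = 0.457.

Posterior probability ≈ 0.457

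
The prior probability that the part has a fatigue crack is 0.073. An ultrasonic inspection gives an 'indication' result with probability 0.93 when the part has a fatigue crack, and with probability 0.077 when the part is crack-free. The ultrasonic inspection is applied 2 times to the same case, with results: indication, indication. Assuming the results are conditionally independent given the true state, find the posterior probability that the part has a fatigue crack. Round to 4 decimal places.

Posterior P(H) ≈ 0.9199

Let H be the event that the part has a fatigue crack; start with P(H) = 0.073. P('indication'|H) = 0.93, P('indication'|¬H) = 0.077.
Update on result 1 ('indication'): P(H) ← 0.93·0.0730 / (0.93·0.0730 + 0.077·0.9270) = 0.067890/0.13927 = 0.4875.
Update on result 2 ('indication'): P(H) ← 0.93·0.4875 / (0.93·0.4875 + 0.077·0.5125) = 0.45335/0.49282 = 0.9199.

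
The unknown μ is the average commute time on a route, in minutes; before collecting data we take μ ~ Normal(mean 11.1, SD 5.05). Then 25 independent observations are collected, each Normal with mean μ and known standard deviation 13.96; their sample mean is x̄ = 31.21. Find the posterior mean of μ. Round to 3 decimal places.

Prior precision 1/τ₀² = 1/5.05² = 0.0392118; data precision n/σ² = 25/13.96² = 0.128283.
Posterior precision = 0.0392118 + 0.128283 = 0.167495.
Posterior mean = (0.0392118·11.1 + 0.128283·31.21) / 0.167495 = 26.502.

Posterior mean ≈ 26.502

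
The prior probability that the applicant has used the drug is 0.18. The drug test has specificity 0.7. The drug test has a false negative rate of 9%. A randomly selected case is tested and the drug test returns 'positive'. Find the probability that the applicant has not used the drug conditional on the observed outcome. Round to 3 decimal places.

P(¬H | E) ≈ 0.600

Write H for 'the applicant has used the drug'. Prior odds H:¬H = 0.18/0.82 = 0.21951. For the 'positive' outcome, the likelihood ratio is 0.91/0.3 = 3.0333.
Posterior odds = 0.21951 × 3.0333 = 0.66585, so P(H|E) = 0.66585/(1+0.66585) = 0.400. Then P(¬H|E) = 1 − 0.400 = 0.600.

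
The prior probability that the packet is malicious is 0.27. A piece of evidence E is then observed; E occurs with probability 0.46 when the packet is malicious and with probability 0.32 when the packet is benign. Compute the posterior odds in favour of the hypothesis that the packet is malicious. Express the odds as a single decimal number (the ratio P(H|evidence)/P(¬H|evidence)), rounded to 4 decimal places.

Prior odds = 0.27/(1−0.27) = 0.36986.
Likelihood ratio for E = 0.46/0.32 = 1.4375.
Posterior odds = prior odds × LR = 0.53168.

Posterior odds ≈ 0.5317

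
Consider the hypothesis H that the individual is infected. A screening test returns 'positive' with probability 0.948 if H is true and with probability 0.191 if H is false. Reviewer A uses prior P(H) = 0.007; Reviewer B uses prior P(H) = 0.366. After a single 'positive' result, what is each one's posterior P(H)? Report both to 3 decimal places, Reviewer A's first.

Reviewer A: 0.034; Reviewer B: 0.741

P('+'|H) = 0.948, P('+'|¬H) = 0.191.
Reviewer A: numerator 0.948·0.007 = 0.0066360; evidence = 0.0066360+0.191·0.993 = 0.19630; posterior = 0.034.
Reviewer B: numerator 0.948·0.366 = 0.34697; evidence = 0.34697+0.191·0.634 = 0.46806; posterior = 0.741.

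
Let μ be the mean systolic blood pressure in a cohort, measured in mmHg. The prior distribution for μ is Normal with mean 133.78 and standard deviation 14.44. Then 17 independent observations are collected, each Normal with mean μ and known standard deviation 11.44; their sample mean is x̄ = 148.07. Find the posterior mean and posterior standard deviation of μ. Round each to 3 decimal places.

Posterior mean ≈ 147.561; posterior SD ≈ 2.725

Prior precision 1/τ₀² = 1/14.44² = 0.00479585; data precision n/σ² = 17/11.44² = 0.129896.
Posterior precision = 0.00479585 + 0.129896 = 0.134692, giving posterior SD = 1/√0.134692 = 2.725.
Posterior mean = (0.00479585·133.78 + 0.129896·148.07) / 0.134692 = 147.561.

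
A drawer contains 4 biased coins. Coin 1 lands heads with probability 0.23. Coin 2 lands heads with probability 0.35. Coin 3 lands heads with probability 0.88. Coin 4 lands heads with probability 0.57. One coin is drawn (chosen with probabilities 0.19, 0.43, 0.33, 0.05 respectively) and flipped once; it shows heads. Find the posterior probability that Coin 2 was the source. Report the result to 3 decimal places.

Posterior probability ≈ 0.293

P(heads|C1) = 0.23; P(heads|C2) = 0.35; P(heads|C3) = 0.88; P(heads|C4) = 0.57.
Prior × likelihood for each source: 0.19·0.23=0.04370, 0.43·0.35=0.1505, 0.33·0.88=0.2904, 0.05·0.57=0.02850. Summing gives P(heads) = 0.51310.
P(Coin 2 | heads) = 0.1505 / 0.51310 = 0.293.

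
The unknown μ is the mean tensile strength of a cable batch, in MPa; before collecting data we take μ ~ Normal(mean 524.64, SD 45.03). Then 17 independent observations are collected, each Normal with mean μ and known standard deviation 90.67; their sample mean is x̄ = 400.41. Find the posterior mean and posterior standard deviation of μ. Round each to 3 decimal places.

Prior precision 1/τ₀² = 1/45.03² = 0.00049317; data precision n/σ² = 17/90.67² = 0.00206786.
Posterior precision = 0.00049317 + 0.00206786 = 0.00256103, giving posterior SD = 1/√0.00256103 = 19.760.
Posterior mean = (0.00049317·524.64 + 0.00206786·400.41) / 0.00256103 = 424.333.

Posterior mean ≈ 424.333; posterior SD ≈ 19.760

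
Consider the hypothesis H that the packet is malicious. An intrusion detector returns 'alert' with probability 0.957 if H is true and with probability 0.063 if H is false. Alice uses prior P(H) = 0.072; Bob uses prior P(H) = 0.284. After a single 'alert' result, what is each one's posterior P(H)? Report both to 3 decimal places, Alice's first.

The likelihood ratio for an 'alert' result is 0.957/0.063 = 15.190.
Alice: prior odds 0.072/0.928 = 0.077586; posterior odds 1.1786; posterior probability 0.541.
Bob: prior odds 0.284/0.716 = 0.39665; posterior odds 6.0253; posterior probability 0.858.

Alice: 0.541; Bob: 0.858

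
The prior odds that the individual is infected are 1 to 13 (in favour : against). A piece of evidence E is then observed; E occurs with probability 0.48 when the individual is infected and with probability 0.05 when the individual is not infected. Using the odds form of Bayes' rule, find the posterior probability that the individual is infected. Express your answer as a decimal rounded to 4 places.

Posterior probability ≈ 0.4248

Prior odds = 1/13 = 0.076923. In log-odds, ln(0.076923) = -2.5649.
Add log likelihood ratio: ln(9.6000) = 2.2618.
Posterior log-odds = -0.30319, so posterior odds = exp(-0.30319) = 0.73846. Converting, P(H|E) = 0.73846/1.7385 = 0.4248.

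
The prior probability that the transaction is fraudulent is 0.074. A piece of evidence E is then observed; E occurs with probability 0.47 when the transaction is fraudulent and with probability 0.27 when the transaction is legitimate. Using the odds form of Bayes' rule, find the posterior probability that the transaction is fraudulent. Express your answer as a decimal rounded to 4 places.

Posterior probability ≈ 0.1221

Prior odds = 0.074/(1−0.074) = 0.079914. In log-odds, ln(0.079914) = -2.5268.
Add log likelihood ratio: ln(1.7407) = 0.55431.
Posterior log-odds = -1.9725, so posterior odds = exp(-1.9725) = 0.13911. Converting, P(H|E) = 0.13911/1.1391 = 0.1221.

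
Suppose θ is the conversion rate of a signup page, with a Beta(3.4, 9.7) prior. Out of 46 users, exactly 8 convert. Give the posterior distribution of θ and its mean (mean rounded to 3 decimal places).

The binomial likelihood is conjugate to the Beta prior: with 8 successes and 38 failures, the posterior is Beta(3.4+8, 9.7+38) = Beta(11.4, 47.7).
E[θ | data] = 11.4/(11.4+47.7) = 0.193.

Posterior: Beta(11.4, 47.7); mean ≈ 0.193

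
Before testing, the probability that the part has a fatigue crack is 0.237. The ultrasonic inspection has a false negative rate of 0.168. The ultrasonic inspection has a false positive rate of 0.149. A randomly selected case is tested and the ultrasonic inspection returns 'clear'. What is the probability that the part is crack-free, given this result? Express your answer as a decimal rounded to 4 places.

P(¬H | E) ≈ 0.9422

Let H be the event that the part has a fatigue crack. P(H) = 0.237, so P(¬H) = 0.763. With E the 'clear' result, P(E|H) = 0.168 and P(E|¬H) = 0.851.
P(E) = 0.168·0.237 + 0.851·0.763 = 0.039816 + 0.64931 = 0.68913.
By Bayes' theorem, P(H|E) = 0.039816 / 0.68913 = 0.0578. Hence P(¬H|E) = 1 − 0.0578 = 0.9422.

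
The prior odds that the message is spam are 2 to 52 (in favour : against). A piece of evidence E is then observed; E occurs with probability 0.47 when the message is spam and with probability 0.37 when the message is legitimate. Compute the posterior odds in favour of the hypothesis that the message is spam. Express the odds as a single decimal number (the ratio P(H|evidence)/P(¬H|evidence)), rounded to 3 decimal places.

Prior odds = 2/52 = 0.038462. In log-odds, ln(0.038462) = -3.2581.
Add log likelihood ratio: ln(1.2703) = 0.23923.
Posterior log-odds = -3.0189, so posterior odds = exp(-3.0189) = 0.048857.

Posterior odds ≈ 0.049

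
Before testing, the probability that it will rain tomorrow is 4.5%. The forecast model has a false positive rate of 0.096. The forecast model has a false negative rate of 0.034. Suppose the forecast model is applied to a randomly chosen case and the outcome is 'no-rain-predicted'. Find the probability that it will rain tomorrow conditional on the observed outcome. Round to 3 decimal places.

Let H be the event that it will rain tomorrow. P(H) = 0.045, so P(¬H) = 0.955. With E the 'no-rain-predicted' result, P(E|H) = 0.034 and P(E|¬H) = 0.904.
P(E) = 0.034·0.045 + 0.904·0.955 = 0.0015300 + 0.86332 = 0.86485.
By Bayes' theorem, P(H|E) = 0.0015300 / 0.86485 = 0.002.

P(H | E) ≈ 0.002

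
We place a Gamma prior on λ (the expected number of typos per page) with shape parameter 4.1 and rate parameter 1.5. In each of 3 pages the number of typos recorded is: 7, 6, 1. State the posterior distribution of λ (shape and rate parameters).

Posterior: Gamma(shape=18.1, rate=4.5)

The Poisson likelihood adds the total count to the shape and the number of exposure periods to the rate. Here ∑xᵢ = 14 and n = 3, so shape 4.1→18.1 and rate 1.5→4.5.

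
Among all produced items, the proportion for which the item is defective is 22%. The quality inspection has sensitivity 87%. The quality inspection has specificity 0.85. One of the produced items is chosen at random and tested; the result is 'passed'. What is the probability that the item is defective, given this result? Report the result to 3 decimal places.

P(H | E) ≈ 0.041

Let H be the event that the item is defective. P(H) = 0.22, so P(¬H) = 0.78. With E the 'passed' result, P(E|H) = 0.13 and P(E|¬H) = 0.85.
P(E) = 0.13·0.22 + 0.85·0.78 = 0.028600 + 0.66300 = 0.69160.
By Bayes' theorem, P(H|E) = 0.028600 / 0.69160 = 0.041.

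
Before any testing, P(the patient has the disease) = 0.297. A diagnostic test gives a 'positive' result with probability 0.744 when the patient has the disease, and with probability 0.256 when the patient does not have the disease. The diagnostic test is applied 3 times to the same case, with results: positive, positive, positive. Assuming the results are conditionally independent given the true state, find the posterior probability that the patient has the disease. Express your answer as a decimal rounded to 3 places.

Let H be the event that the patient has the disease; start with P(H) = 0.297. P('positive'|H) = 0.744, P('positive'|¬H) = 0.256.
Update on result 1 ('positive'): P(H) ← 0.744·0.2970 / (0.744·0.2970 + 0.256·0.7030) = 0.22097/0.40094 = 0.5511.
Update on result 2 ('positive'): P(H) ← 0.744·0.5511 / (0.744·0.5511 + 0.256·0.4489) = 0.41004/0.52495 = 0.7811.
Update on result 3 ('positive'): P(H) ← 0.744·0.7811 / (0.744·0.7811 + 0.256·0.2189) = 0.58114/0.63718 = 0.9121.

Posterior P(H) ≈ 0.912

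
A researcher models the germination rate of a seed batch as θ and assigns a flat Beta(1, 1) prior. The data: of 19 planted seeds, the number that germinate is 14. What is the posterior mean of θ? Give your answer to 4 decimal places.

Posterior mean ≈ 0.7143

The binomial likelihood is conjugate to the Beta prior: with 14 successes and 5 failures, the posterior is Beta(1+14, 1+5) = Beta(15, 6).
E[θ | data] = 15/(15+6) = 0.7143.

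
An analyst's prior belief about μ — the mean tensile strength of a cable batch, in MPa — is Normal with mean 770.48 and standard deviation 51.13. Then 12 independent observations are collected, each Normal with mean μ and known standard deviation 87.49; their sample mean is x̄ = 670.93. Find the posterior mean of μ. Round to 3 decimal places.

With known σ, the Normal prior is conjugate. Weight on the data is w = (n/σ²)/(n/σ² + 1/τ₀²) = 0.00156771/(0.00156771+0.00038251) = 0.80386.
Posterior mean = w·x̄ + (1−w)·μ₀ = 0.80386·670.93 + 0.19614·770.48 = 690.456.

Posterior mean ≈ 690.456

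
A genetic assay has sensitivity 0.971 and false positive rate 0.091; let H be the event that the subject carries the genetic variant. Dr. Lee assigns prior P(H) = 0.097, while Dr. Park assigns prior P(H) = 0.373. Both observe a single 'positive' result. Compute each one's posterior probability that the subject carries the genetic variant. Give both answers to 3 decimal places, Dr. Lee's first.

Dr. Lee: 0.534; Dr. Park: 0.864

The likelihood ratio for a 'positive' result is 0.971/0.091 = 10.670.
Dr. Lee: prior odds 0.097/0.903 = 0.10742; posterior odds 1.1462; posterior probability 0.534.
Dr. Park: prior odds 0.373/0.627 = 0.59490; posterior odds 6.3477; posterior probability 0.864.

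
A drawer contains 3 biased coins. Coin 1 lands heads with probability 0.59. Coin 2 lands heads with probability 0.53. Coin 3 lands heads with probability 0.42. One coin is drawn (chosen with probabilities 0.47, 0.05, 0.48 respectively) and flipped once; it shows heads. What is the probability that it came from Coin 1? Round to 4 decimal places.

Posterior probability ≈ 0.5487

P(heads|C1) = 0.59; P(heads|C2) = 0.53; P(heads|C3) = 0.42.
Prior × likelihood for each source: 0.47·0.59=0.2773, 0.05·0.53=0.02650, 0.48·0.42=0.2016. Summing gives P(heads) = 0.50540.
P(Coin 1 | heads) = 0.2773 / 0.50540 = 0.5487.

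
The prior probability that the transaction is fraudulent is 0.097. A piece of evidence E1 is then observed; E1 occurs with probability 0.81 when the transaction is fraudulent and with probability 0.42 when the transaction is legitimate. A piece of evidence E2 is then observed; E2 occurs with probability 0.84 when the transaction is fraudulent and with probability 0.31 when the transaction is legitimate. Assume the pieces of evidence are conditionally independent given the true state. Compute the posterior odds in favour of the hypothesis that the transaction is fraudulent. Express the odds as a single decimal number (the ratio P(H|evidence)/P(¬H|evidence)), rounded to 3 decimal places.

Posterior odds ≈ 0.561

Prior odds = 0.097/(1−0.097) = 0.10742.
Likelihood ratio for E1 = 0.81/0.42 = 1.9286.
Likelihood ratio for E2 = 0.84/0.31 = 2.7097.
Posterior odds = prior odds × LR₁ × LR₂ = 0.56135.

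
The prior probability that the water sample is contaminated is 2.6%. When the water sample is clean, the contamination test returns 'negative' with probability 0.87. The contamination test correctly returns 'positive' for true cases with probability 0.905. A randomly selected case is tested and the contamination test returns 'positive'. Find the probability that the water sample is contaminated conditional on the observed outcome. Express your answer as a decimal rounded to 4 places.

P(H | E) ≈ 0.1567

Let H be the event that the water sample is contaminated. P(H) = 0.026, so P(¬H) = 0.974. With E the 'positive' result, P(E|H) = 0.905 and P(E|¬H) = 0.13.
P(E) = 0.905·0.026 + 0.13·0.974 = 0.023530 + 0.12662 = 0.15015.
By Bayes' theorem, P(H|E) = 0.023530 / 0.15015 = 0.1567.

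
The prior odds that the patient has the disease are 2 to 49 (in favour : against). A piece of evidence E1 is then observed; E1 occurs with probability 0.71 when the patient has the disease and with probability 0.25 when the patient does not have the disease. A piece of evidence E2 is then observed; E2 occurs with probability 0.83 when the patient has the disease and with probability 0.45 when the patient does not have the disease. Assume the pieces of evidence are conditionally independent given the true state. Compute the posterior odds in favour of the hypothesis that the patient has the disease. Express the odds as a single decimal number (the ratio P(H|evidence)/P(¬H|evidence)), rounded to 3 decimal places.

Posterior odds ≈ 0.214

Prior odds = 2/49 = 0.040816. In log-odds, ln(0.040816) = -3.1987.
Add log likelihood ratios: ln(2.8400) + ln(1.8444) = 1.6560.
Posterior log-odds = -1.5427, so posterior odds = exp(-1.5427) = 0.21380.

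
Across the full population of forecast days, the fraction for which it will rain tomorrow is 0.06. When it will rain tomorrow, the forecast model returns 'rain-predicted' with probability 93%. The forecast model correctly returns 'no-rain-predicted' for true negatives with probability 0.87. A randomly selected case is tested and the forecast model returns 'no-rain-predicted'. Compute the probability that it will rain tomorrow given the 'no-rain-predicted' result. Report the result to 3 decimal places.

P(H | E) ≈ 0.005

Write H for 'it will rain tomorrow'. Prior odds H:¬H = 0.06/0.94 = 0.063830. For the 'no-rain-predicted' outcome, the likelihood ratio is 0.07/0.87 = 0.080460.
Posterior odds = 0.063830 × 0.080460 = 0.0051357, so P(H|E) = 0.0051357/(1+0.0051357) = 0.005.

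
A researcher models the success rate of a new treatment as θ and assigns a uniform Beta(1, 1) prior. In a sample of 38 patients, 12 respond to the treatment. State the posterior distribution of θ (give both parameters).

The binomial likelihood is conjugate to the Beta prior: with 12 successes and 26 failures, the posterior is Beta(1+12, 1+26) = Beta(13, 27).

Posterior: Beta(13, 27)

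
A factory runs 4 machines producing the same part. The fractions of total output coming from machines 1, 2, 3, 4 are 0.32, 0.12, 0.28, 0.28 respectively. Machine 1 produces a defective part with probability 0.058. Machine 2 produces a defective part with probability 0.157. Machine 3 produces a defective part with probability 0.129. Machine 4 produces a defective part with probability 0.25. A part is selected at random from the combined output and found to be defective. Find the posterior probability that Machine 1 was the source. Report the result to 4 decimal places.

P(defective|M1) = 0.058; P(defective|M2) = 0.157; P(defective|M3) = 0.129; P(defective|M4) = 0.25.
Prior × likelihood for each source: 0.32·0.058=0.01856, 0.12·0.157=0.01884, 0.28·0.129=0.03612, 0.28·0.25=0.07000. Summing gives P(defective) = 0.14352.
P(Machine 1 | defective) = 0.01856 / 0.14352 = 0.1293.

Posterior probability ≈ 0.1293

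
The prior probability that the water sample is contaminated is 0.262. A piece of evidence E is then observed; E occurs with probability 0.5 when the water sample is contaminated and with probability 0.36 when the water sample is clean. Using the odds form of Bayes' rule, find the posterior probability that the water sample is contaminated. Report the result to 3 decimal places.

Prior odds = 0.262/(1−0.262) = 0.35501. In log-odds, ln(0.35501) = -1.0356.
Add log likelihood ratio: ln(1.3889) = 0.32850.
Posterior log-odds = -0.70710, so posterior odds = exp(-0.70710) = 0.49307. Converting, P(H|E) = 0.49307/1.4931 = 0.330.

Posterior probability ≈ 0.330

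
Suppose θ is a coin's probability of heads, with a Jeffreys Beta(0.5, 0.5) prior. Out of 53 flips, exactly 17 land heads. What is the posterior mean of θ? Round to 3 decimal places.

Observing 17 successes and 36 failures updates Beta(0.5, 0.5) by adding the success and failure counts to the two shape parameters: α = 0.5+17 = 17.5, β = 0.5+36 = 36.5.
E[θ | data] = 17.5/(17.5+36.5) = 0.324.

Posterior mean ≈ 0.324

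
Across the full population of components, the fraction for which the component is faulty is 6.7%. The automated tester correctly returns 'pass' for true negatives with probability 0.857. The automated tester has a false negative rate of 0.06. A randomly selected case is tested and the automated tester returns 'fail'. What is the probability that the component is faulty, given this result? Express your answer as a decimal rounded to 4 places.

P(H | E) ≈ 0.3207

Let H be the event that the component is faulty. P(H) = 0.067, so P(¬H) = 0.933. With E the 'fail' result, P(E|H) = 0.94 and P(E|¬H) = 0.143.
P(E) = 0.94·0.067 + 0.143·0.933 = 0.062980 + 0.13342 = 0.19640.
By Bayes' theorem, P(H|E) = 0.062980 / 0.19640 = 0.3207.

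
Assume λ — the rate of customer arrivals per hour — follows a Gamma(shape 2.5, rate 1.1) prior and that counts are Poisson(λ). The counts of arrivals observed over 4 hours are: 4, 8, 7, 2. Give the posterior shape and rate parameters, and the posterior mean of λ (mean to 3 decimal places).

Posterior: Gamma(shape=23.5, rate=5.1); mean ≈ 4.608

Total count ∑xᵢ = 21 over n = 4 hours.
Gamma is conjugate to the Poisson likelihood: posterior is Gamma(shape = 2.5+21 = 23.5, rate = 1.1+4 = 5.1).
E[λ | data] = 23.5/5.1 = 4.608.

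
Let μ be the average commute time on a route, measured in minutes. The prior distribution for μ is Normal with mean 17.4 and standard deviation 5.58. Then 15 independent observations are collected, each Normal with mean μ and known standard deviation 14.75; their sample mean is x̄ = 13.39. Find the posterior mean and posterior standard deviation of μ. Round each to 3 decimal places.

With known σ, the Normal prior is conjugate. Weight on the data is w = (n/σ²)/(n/σ² + 1/τ₀²) = 0.0689457/(0.0689457+0.0321168) = 0.68221.
Posterior mean = w·x̄ + (1−w)·μ₀ = 0.68221·13.39 + 0.31779·17.4 = 14.664. Posterior variance = 1/(0.0689457+0.0321168) = 9.89487, so SD = 3.146.

Posterior mean ≈ 14.664; posterior SD ≈ 3.146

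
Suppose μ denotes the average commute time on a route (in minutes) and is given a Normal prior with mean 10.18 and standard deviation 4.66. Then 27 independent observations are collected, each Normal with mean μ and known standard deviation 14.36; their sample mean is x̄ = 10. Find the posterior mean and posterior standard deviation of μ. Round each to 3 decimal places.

Posterior mean ≈ 10.047; posterior SD ≈ 2.377

Prior precision 1/τ₀² = 1/4.66² = 0.0460498; data precision n/σ² = 27/14.36² = 0.130935.
Posterior precision = 0.0460498 + 0.130935 = 0.176985, giving posterior SD = 1/√0.176985 = 2.377.
Posterior mean = (0.0460498·10.18 + 0.130935·10) / 0.176985 = 10.047.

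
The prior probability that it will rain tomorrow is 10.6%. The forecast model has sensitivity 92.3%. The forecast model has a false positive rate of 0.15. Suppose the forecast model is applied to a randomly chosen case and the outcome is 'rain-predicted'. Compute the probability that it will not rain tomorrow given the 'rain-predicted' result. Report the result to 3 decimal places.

P(¬H | E) ≈ 0.578

Write H for 'it will rain tomorrow'. Prior odds H:¬H = 0.106/0.894 = 0.11857. For the 'rain-predicted' outcome, the likelihood ratio is 0.923/0.15 = 6.1533.
Posterior odds = 0.11857 × 6.1533 = 0.72959, so P(H|E) = 0.72959/(1+0.72959) = 0.422. Then P(¬H|E) = 1 − 0.422 = 0.578.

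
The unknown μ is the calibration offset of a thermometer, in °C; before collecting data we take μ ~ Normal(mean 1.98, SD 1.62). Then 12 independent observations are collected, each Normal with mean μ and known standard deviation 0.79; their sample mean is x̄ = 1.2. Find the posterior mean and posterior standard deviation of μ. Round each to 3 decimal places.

Prior precision 1/τ₀² = 1/1.62² = 0.381039; data precision n/σ² = 12/0.79² = 19.2277.
Posterior precision = 0.381039 + 19.2277 = 19.6087, giving posterior SD = 1/√19.6087 = 0.226.
Posterior mean = (0.381039·1.98 + 19.2277·1.2) / 19.6087 = 1.215.

Posterior mean ≈ 1.215; posterior SD ≈ 0.226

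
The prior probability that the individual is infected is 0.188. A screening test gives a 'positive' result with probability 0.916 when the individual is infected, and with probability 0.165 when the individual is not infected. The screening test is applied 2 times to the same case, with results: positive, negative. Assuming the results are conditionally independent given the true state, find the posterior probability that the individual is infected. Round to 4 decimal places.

Posterior P(H) ≈ 0.1145

Let H be the event that the individual is infected; start with P(H) = 0.188. P('positive'|H) = 0.916, P('positive'|¬H) = 0.165.
Update on result 1 ('positive'): P(H) ← 0.916·0.1880 / (0.916·0.1880 + 0.165·0.8120) = 0.17221/0.30619 = 0.5624.
Update on result 2 ('negative'): P(H) ← 0.084·0.5624 / (0.084·0.5624 + 0.835·0.4376) = 0.047244/0.41262 = 0.1145.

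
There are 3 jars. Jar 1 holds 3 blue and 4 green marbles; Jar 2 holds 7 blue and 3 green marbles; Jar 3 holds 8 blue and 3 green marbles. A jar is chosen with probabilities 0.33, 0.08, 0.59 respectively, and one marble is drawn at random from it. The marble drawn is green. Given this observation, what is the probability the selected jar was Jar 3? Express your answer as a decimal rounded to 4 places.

Tabulate prior·likelihood by source: [1] prior 0.33, lik 0.5714, product 0.1886; [2] prior 0.08, lik 0.3, product 0.02400; [3] prior 0.59, lik 0.2727, product 0.1609.
Normalizing constant = 0.37348; the posterior for Jar 3 is its product over the sum, 0.1609/0.37348 = 0.4308.

Posterior probability ≈ 0.4308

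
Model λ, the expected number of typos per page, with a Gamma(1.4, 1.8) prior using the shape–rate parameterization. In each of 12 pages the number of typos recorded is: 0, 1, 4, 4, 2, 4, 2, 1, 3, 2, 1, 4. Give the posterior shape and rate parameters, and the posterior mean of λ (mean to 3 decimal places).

Posterior: Gamma(shape=29.4, rate=13.8); mean ≈ 2.130

The Poisson likelihood adds the total count to the shape and the number of exposure periods to the rate. Here ∑xᵢ = 28 and n = 12, so shape 1.4→29.4 and rate 1.8→13.8.
Posterior mean = shape/rate = 29.4/13.8 = 2.130.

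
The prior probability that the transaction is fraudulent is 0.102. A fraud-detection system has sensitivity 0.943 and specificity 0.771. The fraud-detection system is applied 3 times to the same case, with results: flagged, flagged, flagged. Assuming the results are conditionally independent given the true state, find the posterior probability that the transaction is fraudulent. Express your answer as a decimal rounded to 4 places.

With H the event that the transaction is fraudulent, the joint likelihood of the observed sequence is P(data|H) = 0.943·0.943·0.943 = 0.83856 and P(data|¬H) = 0.229·0.229·0.229 = 0.012009.
Bayes: P(H|data) = 0.102·0.83856 / (0.102·0.83856 + 0.898·0.012009) = 0.085533/0.096317 = 0.8880.

Posterior P(H) ≈ 0.8880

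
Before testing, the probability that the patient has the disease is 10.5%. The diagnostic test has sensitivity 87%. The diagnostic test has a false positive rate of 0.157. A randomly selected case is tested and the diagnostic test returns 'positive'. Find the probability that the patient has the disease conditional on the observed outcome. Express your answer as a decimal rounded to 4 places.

Let H be the event that the patient has the disease. P(H) = 0.105, so P(¬H) = 0.895. With E the 'positive' result, P(E|H) = 0.87 and P(E|¬H) = 0.157.
P(E) = 0.87·0.105 + 0.157·0.895 = 0.091350 + 0.14052 = 0.23186.
By Bayes' theorem, P(H|E) = 0.091350 / 0.23186 = 0.3940.

P(H | E) ≈ 0.3940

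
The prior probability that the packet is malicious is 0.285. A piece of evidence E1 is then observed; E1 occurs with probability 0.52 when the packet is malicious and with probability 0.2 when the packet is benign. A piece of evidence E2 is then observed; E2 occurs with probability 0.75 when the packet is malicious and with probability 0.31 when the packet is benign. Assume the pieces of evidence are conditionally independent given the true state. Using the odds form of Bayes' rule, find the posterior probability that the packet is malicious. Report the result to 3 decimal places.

Posterior probability ≈ 0.715

Prior odds = 0.285/(1−0.285) = 0.39860. In log-odds, ln(0.39860) = -0.91979.
Add log likelihood ratios: ln(2.6000) + ln(2.4194) = 1.8390.
Posterior log-odds = 0.91922, so posterior odds = exp(0.91922) = 2.5073. Converting, P(H|E) = 2.5073/3.5073 = 0.715.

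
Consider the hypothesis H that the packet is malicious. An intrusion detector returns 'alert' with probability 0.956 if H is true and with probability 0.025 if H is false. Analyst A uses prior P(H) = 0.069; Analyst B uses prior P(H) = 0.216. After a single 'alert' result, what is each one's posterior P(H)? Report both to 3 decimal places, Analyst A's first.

P('+'|H) = 0.956, P('+'|¬H) = 0.025.
Analyst A: numerator 0.956·0.069 = 0.065964; evidence = 0.065964+0.025·0.931 = 0.089239; posterior = 0.739.
Analyst B: numerator 0.956·0.216 = 0.20650; evidence = 0.20650+0.025·0.784 = 0.22610; posterior = 0.913.

Analyst A: 0.739; Analyst B: 0.913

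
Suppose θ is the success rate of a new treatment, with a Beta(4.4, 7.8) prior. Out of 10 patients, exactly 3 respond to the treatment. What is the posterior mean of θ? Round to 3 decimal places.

Observing 3 successes and 7 failures updates Beta(4.4, 7.8) by adding the success and failure counts to the two shape parameters: α = 4.4+3 = 7.4, β = 7.8+7 = 14.8.
E[θ | data] = 7.4/(7.4+14.8) = 0.333.

Posterior mean ≈ 0.333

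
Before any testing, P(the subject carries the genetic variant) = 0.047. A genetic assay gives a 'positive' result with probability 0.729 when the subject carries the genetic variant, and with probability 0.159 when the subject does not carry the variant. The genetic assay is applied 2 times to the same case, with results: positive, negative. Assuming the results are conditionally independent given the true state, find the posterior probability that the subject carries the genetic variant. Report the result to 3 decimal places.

With H the event that the subject carries the genetic variant, the joint likelihood of the observed sequence is P(data|H) = 0.729·0.271 = 0.19756 and P(data|¬H) = 0.159·0.841 = 0.13372.
Bayes: P(H|data) = 0.047·0.19756 / (0.047·0.19756 + 0.953·0.13372) = 0.0092853/0.13672 = 0.0679.

Posterior P(H) ≈ 0.068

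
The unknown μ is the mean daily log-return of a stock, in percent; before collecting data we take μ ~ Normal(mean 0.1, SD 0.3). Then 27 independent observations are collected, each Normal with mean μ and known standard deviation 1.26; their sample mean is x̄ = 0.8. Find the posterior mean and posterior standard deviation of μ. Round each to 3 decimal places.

With known σ, the Normal prior is conjugate. Weight on the data is w = (n/σ²)/(n/σ² + 1/τ₀²) = 17.0068/(17.0068+11.1111) = 0.60484.
Posterior mean = w·x̄ + (1−w)·μ₀ = 0.60484·0.8 + 0.39516·0.1 = 0.523. Posterior variance = 1/(17.0068+11.1111) = 0.0355645, so SD = 0.189.

Posterior mean ≈ 0.523; posterior SD ≈ 0.189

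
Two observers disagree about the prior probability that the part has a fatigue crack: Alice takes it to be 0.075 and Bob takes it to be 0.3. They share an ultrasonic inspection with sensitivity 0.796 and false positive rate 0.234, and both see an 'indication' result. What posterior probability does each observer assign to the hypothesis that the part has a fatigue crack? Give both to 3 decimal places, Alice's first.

P('+'|H) = 0.796, P('+'|¬H) = 0.234.
Alice: numerator 0.796·0.075 = 0.059700; evidence = 0.059700+0.234·0.925 = 0.27615; posterior = 0.216.
Bob: numerator 0.796·0.3 = 0.23880; evidence = 0.23880+0.234·0.7 = 0.40260; posterior = 0.593.

Alice: 0.216; Bob: 0.593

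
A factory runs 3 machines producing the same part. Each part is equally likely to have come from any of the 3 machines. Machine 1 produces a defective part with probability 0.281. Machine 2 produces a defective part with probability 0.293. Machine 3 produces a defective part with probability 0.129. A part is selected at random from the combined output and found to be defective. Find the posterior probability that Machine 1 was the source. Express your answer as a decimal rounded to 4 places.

P(defective|M1) = 0.281; P(defective|M2) = 0.293; P(defective|M3) = 0.129.
Prior × likelihood for each source: 0.333333·0.281=0.09367, 0.333333·0.293=0.09767, 0.333333·0.129=0.04300. Summing gives P(defective) = 0.23433.
P(Machine 1 | defective) = 0.09367 / 0.23433 = 0.3997.

Posterior probability ≈ 0.3997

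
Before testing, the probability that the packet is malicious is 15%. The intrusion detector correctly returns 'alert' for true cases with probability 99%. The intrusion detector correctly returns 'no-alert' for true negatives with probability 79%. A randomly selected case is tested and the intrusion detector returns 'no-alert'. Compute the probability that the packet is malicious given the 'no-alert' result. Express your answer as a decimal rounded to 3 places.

P(H | E) ≈ 0.002

Write H for 'the packet is malicious'. Prior odds H:¬H = 0.15/0.85 = 0.17647. For the 'no-alert' outcome, the likelihood ratio is 0.01/0.79 = 0.012658.
Posterior odds = 0.17647 × 0.012658 = 0.0022338, so P(H|E) = 0.0022338/(1+0.0022338) = 0.002.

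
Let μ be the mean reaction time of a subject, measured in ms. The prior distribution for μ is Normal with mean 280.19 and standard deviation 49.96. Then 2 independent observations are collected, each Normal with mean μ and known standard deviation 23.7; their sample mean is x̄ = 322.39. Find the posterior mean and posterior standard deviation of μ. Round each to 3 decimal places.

Posterior mean ≈ 318.122; posterior SD ≈ 15.888

With known σ, the Normal prior is conjugate. Weight on the data is w = (n/σ²)/(n/σ² + 1/τ₀²) = 0.00356068/(0.00356068+0.00040064) = 0.89886.
Posterior mean = w·x̄ + (1−w)·μ₀ = 0.89886·322.39 + 0.10114·280.19 = 318.122. Posterior variance = 1/(0.00356068+0.00040064) = 252.441, so SD = 15.888.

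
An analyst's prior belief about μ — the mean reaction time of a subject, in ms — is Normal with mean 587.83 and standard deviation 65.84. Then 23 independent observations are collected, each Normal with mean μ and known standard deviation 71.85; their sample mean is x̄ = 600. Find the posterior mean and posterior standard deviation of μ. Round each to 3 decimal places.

Posterior mean ≈ 599.401; posterior SD ≈ 14.608

Prior precision 1/τ₀² = 1/65.84² = 0.00023069; data precision n/σ² = 23/71.85² = 0.00445527.
Posterior precision = 0.00023069 + 0.00445527 = 0.00468596, giving posterior SD = 1/√0.00468596 = 14.608.
Posterior mean = (0.00023069·587.83 + 0.00445527·600) / 0.00468596 = 599.401.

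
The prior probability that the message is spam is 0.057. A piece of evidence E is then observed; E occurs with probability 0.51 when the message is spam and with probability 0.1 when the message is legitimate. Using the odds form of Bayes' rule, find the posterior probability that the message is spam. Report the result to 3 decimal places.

Prior odds = 0.057/(1−0.057) = 0.060445.
Likelihood ratio for E = 0.51/0.1 = 5.1000.
Posterior odds = prior odds × LR = 0.30827.
Posterior probability = odds/(1+odds) = 0.30827/1.3083 = 0.236.

Posterior probability ≈ 0.236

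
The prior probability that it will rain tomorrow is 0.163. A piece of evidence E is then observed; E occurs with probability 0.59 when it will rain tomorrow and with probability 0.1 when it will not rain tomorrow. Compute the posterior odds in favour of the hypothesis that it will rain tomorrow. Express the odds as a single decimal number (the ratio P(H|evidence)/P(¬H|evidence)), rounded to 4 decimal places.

Posterior odds ≈ 1.1490

Prior odds = 0.163/(1−0.163) = 0.19474.
Likelihood ratio for E = 0.59/0.1 = 5.9000.
Posterior odds = prior odds × LR = 1.1490.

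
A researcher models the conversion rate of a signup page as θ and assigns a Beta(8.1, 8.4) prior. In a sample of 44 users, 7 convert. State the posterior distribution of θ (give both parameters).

Posterior: Beta(15.1, 45.4)

The binomial likelihood is conjugate to the Beta prior: with 7 successes and 37 failures, the posterior is Beta(8.1+7, 8.4+37) = Beta(15.1, 45.4).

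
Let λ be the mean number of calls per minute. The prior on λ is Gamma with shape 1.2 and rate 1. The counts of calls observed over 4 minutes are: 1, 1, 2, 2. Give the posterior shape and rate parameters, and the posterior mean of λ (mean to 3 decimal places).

The Poisson likelihood adds the total count to the shape and the number of exposure periods to the rate. Here ∑xᵢ = 6 and n = 4, so shape 1.2→7.2 and rate 1→5.
Posterior mean = shape/rate = 7.2/5 = 1.440.

Posterior: Gamma(shape=7.2, rate=5); mean ≈ 1.440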